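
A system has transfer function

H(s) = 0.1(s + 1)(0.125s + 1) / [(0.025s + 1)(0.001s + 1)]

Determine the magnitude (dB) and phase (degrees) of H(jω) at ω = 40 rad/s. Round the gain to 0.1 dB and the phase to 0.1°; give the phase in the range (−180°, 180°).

23.2 dB, 120.0°

At ω = 40 rad/s:
zero (1 + j40·1) = 1 + j40 → |·| ≈ 40.012, ∠ ≈ 88.57°
zero (1 + j40·0.125) = 1 + j5 → |·| ≈ 5.099, ∠ ≈ 78.69°
pole (1 + j40·0.025) = 1 + j1 → |·| ≈ 1.4142, ∠ ≈ 45.00°
pole (1 + j40·0.001) = 1 + j0.04 → |·| ≈ 1.0008, ∠ ≈ 2.29°
|H| = 0.1 · 40.012 · 5.099 / (1.4142 · 1.0008) ≈ 14.415
Gain = 20 log₁₀(14.415) ≈ 23.18 dB
∠H = (88.57° + 78.69°) − (45.00° + 2.29°) = 119.97°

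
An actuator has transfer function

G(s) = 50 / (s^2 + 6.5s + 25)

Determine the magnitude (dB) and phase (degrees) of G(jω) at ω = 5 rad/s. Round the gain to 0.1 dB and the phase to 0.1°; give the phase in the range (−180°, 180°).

3.7 dB, -90.0°

At s = jω = j5:
quadratic: (j5)² + 6.5·j5 + 25 = 0 + j32.5 → |·| ≈ 32.5, ∠ ≈ 90.00°
|G| = 50 / 32.5 ≈ 1.5385
Gain = 20 log₁₀(1.5385) ≈ 3.74 dB
∠G = 0.00° − 90.00° = -90.00°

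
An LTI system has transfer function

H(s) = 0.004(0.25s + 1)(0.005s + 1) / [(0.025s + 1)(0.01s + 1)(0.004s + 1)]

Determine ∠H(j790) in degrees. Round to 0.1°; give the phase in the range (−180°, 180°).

-76.8°

At ω = 790 rad/s:
zero (1 + j790·0.25) = 1 + j197.5 → |·| ≈ 197.5, ∠ ≈ 89.71°
zero (1 + j790·0.005) = 1 + j3.95 → |·| ≈ 4.0746, ∠ ≈ 75.79°
pole (1 + j790·0.025) = 1 + j19.75 → |·| ≈ 19.775, ∠ ≈ 87.10°
pole (1 + j790·0.01) = 1 + j7.9 → |·| ≈ 7.963, ∠ ≈ 82.79°
pole (1 + j790·0.004) = 1 + j3.16 → |·| ≈ 3.3145, ∠ ≈ 72.44°
∠H = (89.71° + 75.79°) − (87.10° + 82.79° + 72.44°) = -76.83°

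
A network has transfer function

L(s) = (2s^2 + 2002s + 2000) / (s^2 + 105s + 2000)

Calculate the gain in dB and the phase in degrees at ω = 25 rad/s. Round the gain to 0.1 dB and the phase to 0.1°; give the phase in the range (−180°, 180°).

24.6 dB, 26.8°

Substitute s = j25:
Numerator: 2(j25)^2 + 2002(j25) + 2000 = 750 + j50050
Denominator: (j25)^2 + 105(j25) + 2000 = 1375 + j2625
|N| = √(750² + 50050²) ≈ 50056, ∠N ≈ 89.14°
|D| = √(1375² + 2625²) ≈ 2963.3, ∠D ≈ 62.35°
|L| = 50056 / 2963.3 ≈ 16.892
Gain = 20 log₁₀(16.892) ≈ 24.55 dB
∠L = 89.14° − 62.35° = 26.79°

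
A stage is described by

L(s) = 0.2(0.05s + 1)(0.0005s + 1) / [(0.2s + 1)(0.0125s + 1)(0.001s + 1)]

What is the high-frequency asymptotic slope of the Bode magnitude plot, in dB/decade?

-20 dB/decade

Each pole contributes −20 dB/decade at high frequency; each zero contributes +20 dB/decade.
Net: 2 zero(s) − 3 pole(s) → -20 dB/decade.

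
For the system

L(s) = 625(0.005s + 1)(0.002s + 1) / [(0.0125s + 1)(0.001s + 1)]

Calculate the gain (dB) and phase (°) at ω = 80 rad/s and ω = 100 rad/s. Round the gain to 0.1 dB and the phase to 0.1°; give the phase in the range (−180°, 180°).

At ω = 80 rad/s:
zero (1 + j80·0.005) = 1 + j0.4 → |·| ≈ 1.077, ∠ ≈ 21.80°
zero (1 + j80·0.002) = 1 + j0.16 → |·| ≈ 1.0127, ∠ ≈ 9.09°
pole (1 + j80·0.0125) = 1 + j1 → |·| ≈ 1.4142, ∠ ≈ 45.00°
pole (1 + j80·0.001) = 1 + j0.08 → |·| ≈ 1.0032, ∠ ≈ 4.57°
|L| = 625 · 1.077 · 1.0127 / (1.4142 · 1.0032) ≈ 480.48
Gain = 20 log₁₀(480.48) ≈ 53.63 dB
∠L = (21.80° + 9.09°) − (45.00° + 4.57°) = -18.68°

At ω = 100 rad/s:
zero (1 + j100·0.005) = 1 + j0.5 → |·| ≈ 1.118, ∠ ≈ 26.57°
zero (1 + j100·0.002) = 1 + j0.2 → |·| ≈ 1.0198, ∠ ≈ 11.31°
pole (1 + j100·0.0125) = 1 + j1.25 → |·| ≈ 1.6008, ∠ ≈ 51.34°
pole (1 + j100·0.001) = 1 + j0.1 → |·| ≈ 1.005, ∠ ≈ 5.71°
|L| = 625 · 1.118 · 1.0198 / (1.6008 · 1.005) ≈ 442.93
Gain = 20 log₁₀(442.93) ≈ 52.93 dB
∠L = (26.57° + 11.31°) − (51.34° + 5.71°) = -19.17°

ω = 80: 53.6 dB, -18.7°; ω = 100: 52.9 dB, -19.2°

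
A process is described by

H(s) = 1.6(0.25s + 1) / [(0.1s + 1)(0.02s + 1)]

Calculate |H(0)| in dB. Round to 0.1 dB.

H(0) = 1.6 · 1 / 1 = 1.6
20 log₁₀(1.6) ≈ 4.08 dB

4.1 dB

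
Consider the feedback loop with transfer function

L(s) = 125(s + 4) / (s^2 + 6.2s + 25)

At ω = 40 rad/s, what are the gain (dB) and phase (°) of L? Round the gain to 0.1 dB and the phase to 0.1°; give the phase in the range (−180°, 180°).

10.0 dB, -86.8°

At s = jω = j40:
zero (s+4): 4 + j40 → |·| = √(4²+40²) = √1616 ≈ 40.2, ∠ = arctan(40/4) ≈ 84.29°
quadratic: (j40)² + 6.2·j40 + 25 = -1575 + j248 → |·| ≈ 1594.4, ∠ ≈ 171.05°
|L| = 125 · 40.2 / 1594.4 ≈ 3.1517
Gain = 20 log₁₀(3.1517) ≈ 9.97 dB
∠L = 84.29° − 171.05° = -86.76°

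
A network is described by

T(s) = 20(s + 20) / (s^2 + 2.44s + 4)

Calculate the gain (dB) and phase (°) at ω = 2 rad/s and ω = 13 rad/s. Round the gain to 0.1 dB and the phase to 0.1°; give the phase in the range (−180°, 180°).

At s = jω = j2:
zero (s+20): 20 + j2 → |·| = √(20²+2²) = √404 ≈ 20.1, ∠ = arctan(2/20) ≈ 5.71°
quadratic: (j2)² + 2.44·j2 + 4 = 0 + j4.88 → |·| ≈ 4.88, ∠ ≈ 90.00°
|T| = 20 · 20.1 / 4.88 ≈ 82.377
Gain = 20 log₁₀(82.377) ≈ 38.32 dB
∠T = 5.71° − 90.00° = -84.29°

At s = jω = j13:
zero (s+20): 20 + j13 → |·| = √(20²+13²) = √569 ≈ 23.854, ∠ = arctan(13/20) ≈ 33.02°
quadratic: (j13)² + 2.44·j13 + 4 = -165 + j31.72 → |·| ≈ 168.02, ∠ ≈ 169.12°
|T| = 20 · 23.854 / 168.02 ≈ 2.8394
Gain = 20 log₁₀(2.8394) ≈ 9.06 dB
∠T = 33.02° − 169.12° = -136.10°

ω = 2: 38.3 dB, -84.3°; ω = 13: 9.1 dB, -136.1°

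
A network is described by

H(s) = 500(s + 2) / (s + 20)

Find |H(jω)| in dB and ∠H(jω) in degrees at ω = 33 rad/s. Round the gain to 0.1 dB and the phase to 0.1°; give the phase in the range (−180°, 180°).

52.6 dB, 27.8°

At s = jω = j33:
zero (s+2): 2 + j33 → |·| = √(2²+33²) = √1093 ≈ 33.061, ∠ = arctan(33/2) ≈ 86.53°
pole (s+20): 20 + j33 → |·| = √(20²+33²) = √1489 ≈ 38.588, ∠ = arctan(33/20) ≈ 58.78°
|H| = 500 · 33.061 / 38.588 ≈ 428.38
Gain = 20 log₁₀(428.38) ≈ 52.64 dB
∠H = 86.53° − 58.78° = 27.75°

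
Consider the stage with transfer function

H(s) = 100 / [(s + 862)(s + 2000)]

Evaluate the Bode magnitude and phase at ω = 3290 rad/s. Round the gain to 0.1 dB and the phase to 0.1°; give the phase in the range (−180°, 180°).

At s = jω = j3290:
pole (s+862): 862 + j3290 → |·| = √(862²+3290²) = √11567144 ≈ 3401.1, ∠ = arctan(3290/862) ≈ 75.32°
pole (s+2000): 2000 + j3290 → |·| = √(2000²+3290²) = √14824100 ≈ 3850.2, ∠ = arctan(3290/2000) ≈ 58.70°
|H| = 100 / 1.3095e+07 ≈ 7.6365e-06
Gain = 20 log₁₀(7.6365e-06) ≈ -102.34 dB
∠H = 0.00° − 134.02° = -134.02°

-102.3 dB, -134.0°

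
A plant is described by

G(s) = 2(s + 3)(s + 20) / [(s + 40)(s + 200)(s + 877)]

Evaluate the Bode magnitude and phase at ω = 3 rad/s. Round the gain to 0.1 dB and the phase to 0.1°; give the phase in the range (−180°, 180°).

-92.3 dB, 48.2°

At s = jω = j3:
zero (s+3): 3 + j3 → |·| = √(3²+3²) = √18 ≈ 4.2426, ∠ = arctan(3/3) ≈ 45.00°
zero (s+20): 20 + j3 → |·| = √(20²+3²) = √409 ≈ 20.224, ∠ = arctan(3/20) ≈ 8.53°
pole (s+40): 40 + j3 → |·| = √(40²+3²) = √1609 ≈ 40.112, ∠ = arctan(3/40) ≈ 4.29°
pole (s+200): 200 + j3 → |·| = √(200²+3²) = √40009 ≈ 200.02, ∠ = arctan(3/200) ≈ 0.86°
pole (s+877): 877 + j3 → |·| = √(877²+3²) = √769138 ≈ 877.01, ∠ = arctan(3/877) ≈ 0.20°
|G| = 2 · 85.802 / 7.0364e+06 ≈ 2.4388e-05
Gain = 20 log₁₀(2.4388e-05) ≈ -92.26 dB
∠G = 53.53° − 5.35° = 48.18°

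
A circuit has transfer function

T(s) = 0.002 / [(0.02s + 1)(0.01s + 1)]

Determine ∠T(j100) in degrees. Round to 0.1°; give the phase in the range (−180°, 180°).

At ω = 100 rad/s:
pole (1 + j100·0.02) = 1 + j2 → |·| ≈ 2.2361, ∠ ≈ 63.43°
pole (1 + j100·0.01) = 1 + j1 → |·| ≈ 1.4142, ∠ ≈ 45.00°
∠T = (0°) − (63.43° + 45.00°) = -108.43°

-108.4°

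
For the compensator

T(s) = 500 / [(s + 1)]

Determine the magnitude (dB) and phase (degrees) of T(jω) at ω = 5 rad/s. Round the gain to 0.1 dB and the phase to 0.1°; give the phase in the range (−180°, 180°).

39.8 dB, -78.7°

At ω = 5 rad/s:
pole (1 + j5·1) = 1 + j5 → |·| ≈ 5.099, ∠ ≈ 78.69°
|T| = 500 · 1 / (5.099) ≈ 98.058
Gain = 20 log₁₀(98.058) ≈ 39.83 dB
∠T = (0°) − (78.69°) = -78.69°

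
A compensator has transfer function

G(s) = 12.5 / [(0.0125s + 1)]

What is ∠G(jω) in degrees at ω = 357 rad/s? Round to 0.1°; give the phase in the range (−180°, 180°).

-77.4°

At ω = 357 rad/s:
pole (1 + j357·0.0125) = 1 + j4.4625 → |·| ≈ 4.5732, ∠ ≈ 77.37°
∠G = (0°) − (77.37°) = -77.37°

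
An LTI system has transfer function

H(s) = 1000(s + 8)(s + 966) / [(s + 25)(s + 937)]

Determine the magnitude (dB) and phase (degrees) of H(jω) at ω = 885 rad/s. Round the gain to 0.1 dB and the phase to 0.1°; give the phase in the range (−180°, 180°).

At s = jω = j885:
zero (s+8): 8 + j885 → |·| = √(8²+885²) = √783289 ≈ 885.04, ∠ = arctan(885/8) ≈ 89.48°
zero (s+966): 966 + j885 → |·| = √(966²+885²) = √1716381 ≈ 1310.1, ∠ = arctan(885/966) ≈ 42.49°
pole (s+25): 25 + j885 → |·| = √(25²+885²) = √783850 ≈ 885.35, ∠ = arctan(885/25) ≈ 88.38°
pole (s+937): 937 + j885 → |·| = √(937²+885²) = √1661194 ≈ 1288.9, ∠ = arctan(885/937) ≈ 43.37°
|H| = 1000 · 1.1595e+06 / 1.1411e+06 ≈ 1016.1
Gain = 20 log₁₀(1016.1) ≈ 60.14 dB
∠H = 131.97° − 131.75° = 0.22°

60.1 dB, 0.2°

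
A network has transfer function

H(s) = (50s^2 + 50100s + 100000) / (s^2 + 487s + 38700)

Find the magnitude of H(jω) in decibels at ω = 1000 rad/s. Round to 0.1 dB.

36.3 dB

Substitute s = j1000:
Numerator: 50(j1000)^2 + 50100(j1000) + 100000 = -49900000 + j50100000
Denominator: (j1000)^2 + 487(j1000) + 38700 = -961300 + j487000
|N| = √(49900000² + 50100000²) ≈ 7.0711e+07, ∠N ≈ 134.89°
|D| = √(961300² + 487000²) ≈ 1.0776e+06, ∠D ≈ 153.13°
|H| = 7.0711e+07 / 1.0776e+06 ≈ 65.619
Gain = 20 log₁₀(65.619) ≈ 36.34 dB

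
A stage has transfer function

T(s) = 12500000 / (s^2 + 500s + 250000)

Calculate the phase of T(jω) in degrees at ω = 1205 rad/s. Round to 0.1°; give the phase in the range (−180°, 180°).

-153.4°

At s = jω = j1205:
quadratic: (j1205)² + 500·j1205 + 250000 = -1202025 + j602500 → |·| ≈ 1.3446e+06, ∠ ≈ 153.38°
∠T = 0.00° − 153.38° = -153.38°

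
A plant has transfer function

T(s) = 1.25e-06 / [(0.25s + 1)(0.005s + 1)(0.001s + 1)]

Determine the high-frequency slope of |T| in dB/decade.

Each pole contributes −20 dB/decade at high frequency; each zero contributes +20 dB/decade.
Net: 0 zero(s) − 3 pole(s) → -60 dB/decade.

-60 dB/decade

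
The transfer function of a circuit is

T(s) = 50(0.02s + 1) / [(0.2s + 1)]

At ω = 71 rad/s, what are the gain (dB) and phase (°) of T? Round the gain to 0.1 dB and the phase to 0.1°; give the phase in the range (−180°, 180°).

15.7 dB, -31.1°

At ω = 71 rad/s:
zero (1 + j71·0.02) = 1 + j1.42 → |·| ≈ 1.7368, ∠ ≈ 54.85°
pole (1 + j71·0.2) = 1 + j14.2 → |·| ≈ 14.235, ∠ ≈ 85.97°
|T| = 50 · 1.7368 / (14.235) ≈ 6.1005
Gain = 20 log₁₀(6.1005) ≈ 15.71 dB
∠T = (54.85°) − (85.97°) = -31.12°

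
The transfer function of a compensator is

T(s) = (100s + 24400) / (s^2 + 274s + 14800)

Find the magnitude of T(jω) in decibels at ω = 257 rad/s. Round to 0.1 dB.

-7.8 dB

Substitute s = j257:
Numerator: 100(j257) + 24400 = 24400 + j25700
Denominator: (j257)^2 + 274(j257) + 14800 = -51249 + j70418
|N| = √(24400² + 25700²) ≈ 35438, ∠N ≈ 46.49°
|D| = √(51249² + 70418²) ≈ 87093, ∠D ≈ 126.05°
|T| = 35438 / 87093 ≈ 0.4069
Gain = 20 log₁₀(0.4069) ≈ -7.81 dB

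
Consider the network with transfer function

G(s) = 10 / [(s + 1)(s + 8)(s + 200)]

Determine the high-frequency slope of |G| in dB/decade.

-60 dB/decade

Each pole contributes −20 dB/decade at high frequency; each zero contributes +20 dB/decade.
Net: 0 zero(s) − 3 pole(s) → -60 dB/decade.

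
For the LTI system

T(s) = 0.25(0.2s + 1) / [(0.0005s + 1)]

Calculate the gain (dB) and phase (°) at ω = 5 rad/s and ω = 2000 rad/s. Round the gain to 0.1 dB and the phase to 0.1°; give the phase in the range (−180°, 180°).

ω = 5: -9.0 dB, 44.9°; ω = 2000: 37.0 dB, 44.9°

At ω = 5 rad/s:
zero (1 + j5·0.2) = 1 + j1 → |·| ≈ 1.4142, ∠ ≈ 45.00°
pole (1 + j5·0.0005) = 1 + j0.0025 → |·| ≈ 1, ∠ ≈ 0.14°
|T| = 0.25 · 1.4142 / (1) ≈ 0.35355
Gain = 20 log₁₀(0.35355) ≈ -9.03 dB
∠T = (45.00°) − (0.14°) = 44.86°

At ω = 2000 rad/s:
zero (1 + j2000·0.2) = 1 + j400 → |·| ≈ 400, ∠ ≈ 89.86°
pole (1 + j2000·0.0005) = 1 + j1 → |·| ≈ 1.4142, ∠ ≈ 45.00°
|T| = 0.25 · 400 / (1.4142) ≈ 70.711
Gain = 20 log₁₀(70.711) ≈ 36.99 dB
∠T = (89.86°) − (45.00°) = 44.86°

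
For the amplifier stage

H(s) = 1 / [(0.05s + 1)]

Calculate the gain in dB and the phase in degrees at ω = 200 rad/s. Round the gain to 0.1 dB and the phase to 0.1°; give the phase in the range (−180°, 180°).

-20.0 dB, -84.3°

At ω = 200 rad/s:
pole (1 + j200·0.05) = 1 + j10 → |·| ≈ 10.05, ∠ ≈ 84.29°
|H| = 1 · 1 / (10.05) ≈ 0.099502
Gain = 20 log₁₀(0.099502) ≈ -20.04 dB
∠H = (0°) − (84.29°) = -84.29°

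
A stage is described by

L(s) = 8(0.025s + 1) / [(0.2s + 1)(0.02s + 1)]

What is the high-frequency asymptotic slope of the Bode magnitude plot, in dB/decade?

Each pole contributes −20 dB/decade at high frequency; each zero contributes +20 dB/decade.
Net: 1 zero(s) − 2 pole(s) → -20 dB/decade.

-20 dB/decade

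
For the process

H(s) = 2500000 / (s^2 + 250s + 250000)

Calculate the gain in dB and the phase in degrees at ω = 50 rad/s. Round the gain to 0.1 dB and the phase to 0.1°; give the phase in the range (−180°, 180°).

20.1 dB, -2.9°

At s = jω = j50:
quadratic: (j50)² + 250·j50 + 250000 = 247500 + j12500 → |·| ≈ 2.4782e+05, ∠ ≈ 2.89°
|H| = 2500000 / 2.4782e+05 ≈ 10.088
Gain = 20 log₁₀(10.088) ≈ 20.08 dB
∠H = 0.00° − 2.89° = -2.89°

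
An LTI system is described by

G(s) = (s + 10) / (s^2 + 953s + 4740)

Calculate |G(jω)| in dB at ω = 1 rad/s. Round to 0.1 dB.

-53.6 dB

Substitute s = j1:
Numerator: (j1) + 10 = 10 + j1
Denominator: (j1)^2 + 953(j1) + 4740 = 4739 + j953
|N| = √(10² + 1²) ≈ 10.05, ∠N ≈ 5.71°
|D| = √(4739² + 953²) ≈ 4833.9, ∠D ≈ 11.37°
|G| = 10.05 / 4833.9 ≈ 0.0020791
Gain = 20 log₁₀(0.0020791) ≈ -53.64 dB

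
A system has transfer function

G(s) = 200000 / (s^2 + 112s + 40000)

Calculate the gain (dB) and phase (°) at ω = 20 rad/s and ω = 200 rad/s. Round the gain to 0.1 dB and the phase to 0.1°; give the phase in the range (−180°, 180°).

ω = 20: 14.1 dB, -3.2°; ω = 200: 19.0 dB, -90.0°

At s = jω = j20:
quadratic: (j20)² + 112·j20 + 40000 = 39600 + j2240 → |·| ≈ 39663, ∠ ≈ 3.24°
|G| = 200000 / 39663 ≈ 5.0425
Gain = 20 log₁₀(5.0425) ≈ 14.05 dB
∠G = 0.00° − 3.24° = -3.24°

At s = jω = j200:
quadratic: (j200)² + 112·j200 + 40000 = 0 + j22400 → |·| ≈ 22400, ∠ ≈ 90.00°
|G| = 200000 / 22400 ≈ 8.9286
Gain = 20 log₁₀(8.9286) ≈ 19.02 dB
∠G = 0.00° − 90.00° = -90.00°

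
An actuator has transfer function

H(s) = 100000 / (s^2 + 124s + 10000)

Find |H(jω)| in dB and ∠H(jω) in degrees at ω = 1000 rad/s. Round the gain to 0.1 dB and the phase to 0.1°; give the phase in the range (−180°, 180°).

-20.0 dB, -172.9°

At s = jω = j1000:
quadratic: (j1000)² + 124·j1000 + 10000 = -990000 + j124000 → |·| ≈ 9.9774e+05, ∠ ≈ 172.86°
|H| = 100000 / 9.9774e+05 ≈ 0.10023
Gain = 20 log₁₀(0.10023) ≈ -19.98 dB
∠H = 0.00° − 172.86° = -172.86°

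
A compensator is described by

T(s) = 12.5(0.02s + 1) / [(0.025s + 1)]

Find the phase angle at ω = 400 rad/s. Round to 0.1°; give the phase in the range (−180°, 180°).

-1.4°

At ω = 400 rad/s:
zero (1 + j400·0.02) = 1 + j8 → |·| ≈ 8.0623, ∠ ≈ 82.87°
pole (1 + j400·0.025) = 1 + j10 → |·| ≈ 10.05, ∠ ≈ 84.29°
∠T = (82.87°) − (84.29°) = -1.42°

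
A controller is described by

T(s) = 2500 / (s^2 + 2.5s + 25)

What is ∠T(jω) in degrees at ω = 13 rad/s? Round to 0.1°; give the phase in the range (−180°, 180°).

At s = jω = j13:
quadratic: (j13)² + 2.5·j13 + 25 = -144 + j32.5 → |·| ≈ 147.62, ∠ ≈ 167.28°
∠T = 0.00° − 167.28° = -167.28°

-167.3°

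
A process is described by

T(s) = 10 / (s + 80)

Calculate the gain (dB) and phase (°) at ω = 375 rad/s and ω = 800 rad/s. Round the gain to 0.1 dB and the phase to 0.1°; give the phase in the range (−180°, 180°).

ω = 375: -31.7 dB, -78.0°; ω = 800: -38.1 dB, -84.3°

At s = jω = j375:
pole (s+80): 80 + j375 → |·| = √(80²+375²) = √147025 ≈ 383.44, ∠ = arctan(375/80) ≈ 77.96°
|T| = 10 / 383.44 ≈ 0.02608
Gain = 20 log₁₀(0.02608) ≈ -31.67 dB
∠T = 0.00° − 77.96° = -77.96°

At s = jω = j800:
pole (s+80): 80 + j800 → |·| = √(80²+800²) = √646400 ≈ 803.99, ∠ = arctan(800/80) ≈ 84.29°
|T| = 10 / 803.99 ≈ 0.012438
Gain = 20 log₁₀(0.012438) ≈ -38.10 dB
∠T = 0.00° − 84.29° = -84.29°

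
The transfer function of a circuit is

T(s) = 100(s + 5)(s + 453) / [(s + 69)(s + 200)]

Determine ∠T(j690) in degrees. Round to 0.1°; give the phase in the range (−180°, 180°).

-11.8°

At s = jω = j690:
zero (s+5): 5 + j690 → |·| = √(5²+690²) = √476125 ≈ 690.02, ∠ = arctan(690/5) ≈ 89.58°
zero (s+453): 453 + j690 → |·| = √(453²+690²) = √681309 ≈ 825.41, ∠ = arctan(690/453) ≈ 56.71°
pole (s+69): 69 + j690 → |·| = √(69²+690²) = √480861 ≈ 693.44, ∠ = arctan(690/69) ≈ 84.29°
pole (s+200): 200 + j690 → |·| = √(200²+690²) = √516100 ≈ 718.4, ∠ = arctan(690/200) ≈ 73.84°
∠T = 146.29° − 158.13° = -11.84°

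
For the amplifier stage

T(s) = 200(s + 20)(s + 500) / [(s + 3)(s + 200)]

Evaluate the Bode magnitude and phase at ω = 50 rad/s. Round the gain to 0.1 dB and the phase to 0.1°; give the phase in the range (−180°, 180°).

At s = jω = j50:
zero (s+20): 20 + j50 → |·| = √(20²+50²) = √2900 ≈ 53.852, ∠ = arctan(50/20) ≈ 68.20°
zero (s+500): 500 + j50 → |·| = √(500²+50²) = √252500 ≈ 502.49, ∠ = arctan(50/500) ≈ 5.71°
pole (s+3): 3 + j50 → |·| = √(3²+50²) = √2509 ≈ 50.09, ∠ = arctan(50/3) ≈ 86.57°
pole (s+200): 200 + j50 → |·| = √(200²+50²) = √42500 ≈ 206.16, ∠ = arctan(50/200) ≈ 14.04°
|T| = 200 · 27060 / 10327 ≈ 524.06
Gain = 20 log₁₀(524.06) ≈ 54.39 dB
∠T = 73.91° − 100.61° = -26.70°

54.4 dB, -26.7°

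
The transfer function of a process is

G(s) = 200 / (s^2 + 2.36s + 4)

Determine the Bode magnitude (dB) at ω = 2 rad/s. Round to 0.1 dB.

At s = jω = j2:
quadratic: (j2)² + 2.36·j2 + 4 = 0 + j4.72 → |·| ≈ 4.72, ∠ ≈ 90.00°
|G| = 200 / 4.72 ≈ 42.373
Gain = 20 log₁₀(42.373) ≈ 32.54 dB

32.5 dB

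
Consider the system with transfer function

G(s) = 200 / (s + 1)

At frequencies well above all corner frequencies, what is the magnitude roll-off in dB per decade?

Each pole contributes −20 dB/decade at high frequency; each zero contributes +20 dB/decade.
Net: 0 zero(s) − 1 pole(s) → -20 dB/decade.

-20 dB/decade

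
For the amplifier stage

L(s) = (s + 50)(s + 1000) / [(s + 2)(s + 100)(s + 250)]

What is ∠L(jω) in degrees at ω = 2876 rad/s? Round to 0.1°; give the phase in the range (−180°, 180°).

-103.2°

At s = jω = j2876:
zero (s+50): 50 + j2876 → |·| = √(50²+2876²) = √8273876 ≈ 2876.4, ∠ = arctan(2876/50) ≈ 89.00°
zero (s+1000): 1000 + j2876 → |·| = √(1000²+2876²) = √9271376 ≈ 3044.9, ∠ = arctan(2876/1000) ≈ 70.83°
pole (s+2): 2 + j2876 → |·| = √(2²+2876²) = √8271380 ≈ 2876, ∠ = arctan(2876/2) ≈ 89.96°
pole (s+100): 100 + j2876 → |·| = √(100²+2876²) = √8281376 ≈ 2877.7, ∠ = arctan(2876/100) ≈ 88.01°
pole (s+250): 250 + j2876 → |·| = √(250²+2876²) = √8333876 ≈ 2886.8, ∠ = arctan(2876/250) ≈ 85.03°
∠L = 159.83° − 263.00° = -103.17°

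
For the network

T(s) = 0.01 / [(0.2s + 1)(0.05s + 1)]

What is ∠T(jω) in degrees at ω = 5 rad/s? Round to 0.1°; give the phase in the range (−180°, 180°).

-59.0°

At ω = 5 rad/s:
pole (1 + j5·0.2) = 1 + j1 → |·| ≈ 1.4142, ∠ ≈ 45.00°
pole (1 + j5·0.05) = 1 + j0.25 → |·| ≈ 1.0308, ∠ ≈ 14.04°
∠T = (0°) − (45.00° + 14.04°) = -59.04°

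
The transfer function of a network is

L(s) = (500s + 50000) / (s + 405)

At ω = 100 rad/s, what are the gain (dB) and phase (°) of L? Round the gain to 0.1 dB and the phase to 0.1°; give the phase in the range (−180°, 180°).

44.6 dB, 31.1°

Substitute s = j100:
Numerator: 500(j100) + 50000 = 50000 + j50000
Denominator: (j100) + 405 = 405 + j100
|N| = √(50000² + 50000²) ≈ 70711, ∠N ≈ 45.00°
|D| = √(405² + 100²) ≈ 417.16, ∠D ≈ 13.87°
|L| = 70711 / 417.16 ≈ 169.51
Gain = 20 log₁₀(169.51) ≈ 44.58 dB
∠L = 45.00° − 13.87° = 31.13°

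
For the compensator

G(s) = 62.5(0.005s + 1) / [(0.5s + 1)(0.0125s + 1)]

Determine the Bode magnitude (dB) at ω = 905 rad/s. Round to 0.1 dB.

-25.0 dB

At ω = 905 rad/s:
zero (1 + j905·0.005) = 1 + j4.525 → |·| ≈ 4.6342, ∠ ≈ 77.54°
pole (1 + j905·0.5) = 1 + j452.5 → |·| ≈ 452.5, ∠ ≈ 89.87°
pole (1 + j905·0.0125) = 1 + j11.3125 → |·| ≈ 11.357, ∠ ≈ 84.95°
|G| = 62.5 · 4.6342 / (452.5 · 11.357) ≈ 0.05636
Gain = 20 log₁₀(0.05636) ≈ -24.98 dB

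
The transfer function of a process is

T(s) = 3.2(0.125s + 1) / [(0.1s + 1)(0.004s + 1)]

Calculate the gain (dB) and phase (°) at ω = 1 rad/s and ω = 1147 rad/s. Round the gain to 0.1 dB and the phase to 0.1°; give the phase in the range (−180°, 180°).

ω = 1: 10.1 dB, 1.2°; ω = 1147: -1.4 dB, -77.6°

At ω = 1 rad/s:
zero (1 + j1·0.125) = 1 + j0.125 → |·| ≈ 1.0078, ∠ ≈ 7.13°
pole (1 + j1·0.1) = 1 + j0.1 → |·| ≈ 1.005, ∠ ≈ 5.71°
pole (1 + j1·0.004) = 1 + j0.004 → |·| ≈ 1, ∠ ≈ 0.23°
|T| = 3.2 · 1.0078 / (1.005 · 1) ≈ 3.2089
Gain = 20 log₁₀(3.2089) ≈ 10.13 dB
∠T = (7.13°) − (5.71° + 0.23°) = 1.19°

At ω = 1147 rad/s:
zero (1 + j1147·0.125) = 1 + j143.375 → |·| ≈ 143.38, ∠ ≈ 89.60°
pole (1 + j1147·0.1) = 1 + j114.7 → |·| ≈ 114.7, ∠ ≈ 89.50°
pole (1 + j1147·0.004) = 1 + j4.588 → |·| ≈ 4.6957, ∠ ≈ 77.70°
|T| = 3.2 · 143.38 / (114.7 · 4.6957) ≈ 0.85187
Gain = 20 log₁₀(0.85187) ≈ -1.39 dB
∠T = (89.60°) − (89.50° + 77.70°) = -77.60°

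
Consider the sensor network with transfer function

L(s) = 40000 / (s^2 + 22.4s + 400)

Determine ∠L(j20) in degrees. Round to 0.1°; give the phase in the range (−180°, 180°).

At s = jω = j20:
quadratic: (j20)² + 22.4·j20 + 400 = 0 + j448 → |·| ≈ 448, ∠ ≈ 90.00°
∠L = 0.00° − 90.00° = -90.00°

-90.0°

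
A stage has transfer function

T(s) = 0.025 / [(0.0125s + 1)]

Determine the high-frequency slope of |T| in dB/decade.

Each pole contributes −20 dB/decade at high frequency; each zero contributes +20 dB/decade.
Net: 0 zero(s) − 1 pole(s) → -20 dB/decade.

-20 dB/decade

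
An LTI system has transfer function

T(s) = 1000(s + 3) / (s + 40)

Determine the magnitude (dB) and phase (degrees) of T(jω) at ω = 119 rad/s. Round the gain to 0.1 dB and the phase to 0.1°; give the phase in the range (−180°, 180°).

59.5 dB, 17.1°

At s = jω = j119:
zero (s+3): 3 + j119 → |·| = √(3²+119²) = √14170 ≈ 119.04, ∠ = arctan(119/3) ≈ 88.56°
pole (s+40): 40 + j119 → |·| = √(40²+119²) = √15761 ≈ 125.54, ∠ = arctan(119/40) ≈ 71.42°
|T| = 1000 · 119.04 / 125.54 ≈ 948.22
Gain = 20 log₁₀(948.22) ≈ 59.54 dB
∠T = 88.56° − 71.42° = 17.14°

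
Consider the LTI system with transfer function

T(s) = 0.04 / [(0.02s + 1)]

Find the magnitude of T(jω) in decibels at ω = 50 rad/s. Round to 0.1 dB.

At ω = 50 rad/s:
pole (1 + j50·0.02) = 1 + j1 → |·| ≈ 1.4142, ∠ ≈ 45.00°
|T| = 0.04 · 1 / (1.4142) ≈ 0.028285
Gain = 20 log₁₀(0.028285) ≈ -30.97 dB

-31.0 dB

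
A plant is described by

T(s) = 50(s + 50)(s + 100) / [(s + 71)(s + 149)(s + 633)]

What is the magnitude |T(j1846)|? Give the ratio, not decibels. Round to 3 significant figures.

At s = jω = j1846:
zero (s+50): 50 + j1846 → |·| = √(50²+1846²) = √3410216 ≈ 1846.7, ∠ = arctan(1846/50) ≈ 88.45°
zero (s+100): 100 + j1846 → |·| = √(100²+1846²) = √3417716 ≈ 1848.7, ∠ = arctan(1846/100) ≈ 86.90°
pole (s+71): 71 + j1846 → |·| = √(71²+1846²) = √3412757 ≈ 1847.4, ∠ = arctan(1846/71) ≈ 87.80°
pole (s+149): 149 + j1846 → |·| = √(149²+1846²) = √3429917 ≈ 1852, ∠ = arctan(1846/149) ≈ 85.39°
pole (s+633): 633 + j1846 → |·| = √(633²+1846²) = √3808405 ≈ 1951.5, ∠ = arctan(1846/633) ≈ 71.07°
|T| = 50 · 3.414e+06 / 6.6768e+09 ≈ 0.025566

0.0256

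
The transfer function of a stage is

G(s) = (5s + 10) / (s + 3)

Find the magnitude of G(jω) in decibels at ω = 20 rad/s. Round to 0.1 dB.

Substitute s = j20:
Numerator: 5(j20) + 10 = 10 + j100
Denominator: (j20) + 3 = 3 + j20
|N| = √(10² + 100²) ≈ 100.5, ∠N ≈ 84.29°
|D| = √(3² + 20²) ≈ 20.224, ∠D ≈ 81.47°
|G| = 100.5 / 20.224 ≈ 4.9693
Gain = 20 log₁₀(4.9693) ≈ 13.93 dB

13.9 dB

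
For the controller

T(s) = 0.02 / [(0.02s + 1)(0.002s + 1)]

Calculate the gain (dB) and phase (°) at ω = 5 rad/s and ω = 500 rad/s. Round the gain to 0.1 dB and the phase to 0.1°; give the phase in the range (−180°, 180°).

At ω = 5 rad/s:
pole (1 + j5·0.02) = 1 + j0.1 → |·| ≈ 1.005, ∠ ≈ 5.71°
pole (1 + j5·0.002) = 1 + j0.01 → |·| ≈ 1, ∠ ≈ 0.57°
|T| = 0.02 · 1 / (1.005 · 1) ≈ 0.0199
Gain = 20 log₁₀(0.0199) ≈ -34.02 dB
∠T = (0°) − (5.71° + 0.57°) = -6.28°

At ω = 500 rad/s:
pole (1 + j500·0.02) = 1 + j10 → |·| ≈ 10.05, ∠ ≈ 84.29°
pole (1 + j500·0.002) = 1 + j1 → |·| ≈ 1.4142, ∠ ≈ 45.00°
|T| = 0.02 · 1 / (10.05 · 1.4142) ≈ 0.0014072
Gain = 20 log₁₀(0.0014072) ≈ -57.03 dB
∠T = (0°) − (84.29° + 45.00°) = -129.29°

ω = 5: -34.0 dB, -6.3°; ω = 500: -57.0 dB, -129.3°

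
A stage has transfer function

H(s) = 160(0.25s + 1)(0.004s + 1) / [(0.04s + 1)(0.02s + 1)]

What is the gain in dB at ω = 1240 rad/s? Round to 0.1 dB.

At ω = 1240 rad/s:
zero (1 + j1240·0.25) = 1 + j310 → |·| ≈ 310, ∠ ≈ 89.82°
zero (1 + j1240·0.004) = 1 + j4.96 → |·| ≈ 5.0598, ∠ ≈ 78.60°
pole (1 + j1240·0.04) = 1 + j49.6 → |·| ≈ 49.61, ∠ ≈ 88.84°
pole (1 + j1240·0.02) = 1 + j24.8 → |·| ≈ 24.82, ∠ ≈ 87.69°
|H| = 160 · 310 · 5.0598 / (49.61 · 24.82) ≈ 203.82
Gain = 20 log₁₀(203.82) ≈ 46.18 dB

46.2 dB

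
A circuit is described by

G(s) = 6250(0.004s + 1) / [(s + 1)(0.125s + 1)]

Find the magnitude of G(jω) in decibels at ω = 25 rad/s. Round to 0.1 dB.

At ω = 25 rad/s:
zero (1 + j25·0.004) = 1 + j0.1 → |·| ≈ 1.005, ∠ ≈ 5.71°
pole (1 + j25·1) = 1 + j25 → |·| ≈ 25.02, ∠ ≈ 87.71°
pole (1 + j25·0.125) = 1 + j3.125 → |·| ≈ 3.2811, ∠ ≈ 72.26°
|G| = 6250 · 1.005 / (25.02 · 3.2811) ≈ 76.514
Gain = 20 log₁₀(76.514) ≈ 37.67 dB

37.7 dB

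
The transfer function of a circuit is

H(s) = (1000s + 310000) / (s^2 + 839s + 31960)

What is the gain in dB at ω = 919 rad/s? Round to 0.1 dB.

-1.3 dB

Substitute s = j919:
Numerator: 1000(j919) + 310000 = 310000 + j919000
Denominator: (j919)^2 + 839(j919) + 31960 = -812601 + j771041
|N| = √(310000² + 919000²) ≈ 9.6988e+05, ∠N ≈ 71.36°
|D| = √(812601² + 771041²) ≈ 1.1202e+06, ∠D ≈ 136.50°
|H| = 9.6988e+05 / 1.1202e+06 ≈ 0.86581
Gain = 20 log₁₀(0.86581) ≈ -1.25 dB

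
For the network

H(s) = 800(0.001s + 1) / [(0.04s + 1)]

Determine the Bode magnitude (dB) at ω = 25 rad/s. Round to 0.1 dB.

At ω = 25 rad/s:
zero (1 + j25·0.001) = 1 + j0.025 → |·| ≈ 1.0003, ∠ ≈ 1.43°
pole (1 + j25·0.04) = 1 + j1 → |·| ≈ 1.4142, ∠ ≈ 45.00°
|H| = 800 · 1.0003 / (1.4142) ≈ 565.86
Gain = 20 log₁₀(565.86) ≈ 55.05 dB

55.1 dB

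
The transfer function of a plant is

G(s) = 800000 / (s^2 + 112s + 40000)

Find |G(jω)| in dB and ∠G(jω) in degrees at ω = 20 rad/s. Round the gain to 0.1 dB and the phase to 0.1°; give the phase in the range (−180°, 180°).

26.1 dB, -3.2°

At s = jω = j20:
quadratic: (j20)² + 112·j20 + 40000 = 39600 + j2240 → |·| ≈ 39663, ∠ ≈ 3.24°
|G| = 800000 / 39663 ≈ 20.17
Gain = 20 log₁₀(20.17) ≈ 26.09 dB
∠G = 0.00° − 3.24° = -3.24°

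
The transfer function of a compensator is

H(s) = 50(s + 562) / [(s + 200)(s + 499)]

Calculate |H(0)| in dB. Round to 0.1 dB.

H(0) = 50·562 / (200·499) ≈ 0.28156
20 log₁₀(0.28156) ≈ -11.01 dB

-11.0 dB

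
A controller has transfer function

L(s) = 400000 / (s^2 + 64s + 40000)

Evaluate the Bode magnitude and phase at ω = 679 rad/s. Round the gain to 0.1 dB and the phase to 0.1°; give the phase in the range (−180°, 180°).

At s = jω = j679:
quadratic: (j679)² + 64·j679 + 40000 = -421041 + j43456 → |·| ≈ 4.2328e+05, ∠ ≈ 174.11°
|L| = 400000 / 4.2328e+05 ≈ 0.945
Gain = 20 log₁₀(0.945) ≈ -0.49 dB
∠L = 0.00° − 174.11° = -174.11°

-0.5 dB, -174.1°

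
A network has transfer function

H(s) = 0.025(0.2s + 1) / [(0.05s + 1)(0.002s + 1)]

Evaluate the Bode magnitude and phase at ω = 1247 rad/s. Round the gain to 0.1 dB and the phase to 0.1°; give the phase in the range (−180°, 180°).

-28.6 dB, -67.5°

At ω = 1247 rad/s:
zero (1 + j1247·0.2) = 1 + j249.4 → |·| ≈ 249.4, ∠ ≈ 89.77°
pole (1 + j1247·0.05) = 1 + j62.35 → |·| ≈ 62.358, ∠ ≈ 89.08°
pole (1 + j1247·0.002) = 1 + j2.494 → |·| ≈ 2.687, ∠ ≈ 68.15°
|H| = 0.025 · 249.4 / (62.358 · 2.687) ≈ 0.037211
Gain = 20 log₁₀(0.037211) ≈ -28.59 dB
∠H = (89.77°) − (89.08° + 68.15°) = -67.46°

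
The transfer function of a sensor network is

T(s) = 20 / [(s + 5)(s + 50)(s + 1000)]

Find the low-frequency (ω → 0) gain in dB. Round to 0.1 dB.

T(0) = 20 / (5·50·1000) = 8e-05
20 log₁₀(8e-05) ≈ -81.94 dB

-81.9 dB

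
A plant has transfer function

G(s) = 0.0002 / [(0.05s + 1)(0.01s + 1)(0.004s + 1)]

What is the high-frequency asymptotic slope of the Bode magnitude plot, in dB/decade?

Each pole contributes −20 dB/decade at high frequency; each zero contributes +20 dB/decade.
Net: 0 zero(s) − 3 pole(s) → -60 dB/decade.

-60 dB/decade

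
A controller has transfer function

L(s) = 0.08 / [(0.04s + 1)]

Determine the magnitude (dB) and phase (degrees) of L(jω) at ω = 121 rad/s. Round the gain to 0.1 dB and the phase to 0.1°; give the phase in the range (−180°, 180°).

-35.8 dB, -78.3°

At ω = 121 rad/s:
pole (1 + j121·0.04) = 1 + j4.84 → |·| ≈ 4.9422, ∠ ≈ 78.33°
|L| = 0.08 · 1 / (4.9422) ≈ 0.016187
Gain = 20 log₁₀(0.016187) ≈ -35.82 dB
∠L = (0°) − (78.33°) = -78.33°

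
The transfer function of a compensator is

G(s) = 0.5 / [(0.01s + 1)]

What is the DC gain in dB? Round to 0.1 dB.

G(0) = 0.5 · 1 / 1 = 0.5
20 log₁₀(0.5) ≈ -6.02 dB

-6.0 dB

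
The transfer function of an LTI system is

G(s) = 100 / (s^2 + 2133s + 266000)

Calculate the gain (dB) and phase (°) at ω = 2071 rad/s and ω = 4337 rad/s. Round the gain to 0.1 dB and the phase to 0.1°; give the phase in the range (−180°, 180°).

ω = 2071: -95.5 dB, -132.3°; ω = 4337: -106.3 dB, -153.5°

Substitute s = j2071:
Numerator: 100 = 100 + j0
Denominator: (j2071)^2 + 2133(j2071) + 266000 = -4023041 + j4417443
|N| = √(100² + 0²) ≈ 100, ∠N ≈ 0.00°
|D| = √(4023041² + 4417443²) ≈ 5.9748e+06, ∠D ≈ 132.32°
|G| = 100 / 5.9748e+06 ≈ 1.6737e-05
Gain = 20 log₁₀(1.6737e-05) ≈ -95.53 dB
∠G = 0.00° − 132.32° = -132.32°

Substitute s = j4337:
Numerator: 100 = 100 + j0
Denominator: (j4337)^2 + 2133(j4337) + 266000 = -18543569 + j9250821
|N| = √(100² + 0²) ≈ 100, ∠N ≈ 0.00°
|D| = √(18543569² + 9250821²) ≈ 2.0723e+07, ∠D ≈ 153.49°
|G| = 100 / 2.0723e+07 ≈ 4.8256e-06
Gain = 20 log₁₀(4.8256e-06) ≈ -106.33 dB
∠G = 0.00° − 153.49° = -153.49°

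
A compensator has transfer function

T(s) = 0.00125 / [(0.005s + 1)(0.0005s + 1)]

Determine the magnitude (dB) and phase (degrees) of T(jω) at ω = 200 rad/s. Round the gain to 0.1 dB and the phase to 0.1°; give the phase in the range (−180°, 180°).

-61.1 dB, -50.7°

At ω = 200 rad/s:
pole (1 + j200·0.005) = 1 + j1 → |·| ≈ 1.4142, ∠ ≈ 45.00°
pole (1 + j200·0.0005) = 1 + j0.1 → |·| ≈ 1.005, ∠ ≈ 5.71°
|T| = 0.00125 · 1 / (1.4142 · 1.005) ≈ 0.00087949
Gain = 20 log₁₀(0.00087949) ≈ -61.12 dB
∠T = (0°) − (45.00° + 5.71°) = -50.71°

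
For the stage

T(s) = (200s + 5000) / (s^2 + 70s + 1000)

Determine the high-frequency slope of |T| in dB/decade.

Each pole contributes −20 dB/decade at high frequency; each zero contributes +20 dB/decade.
Net: 1 zero(s) − 2 pole(s) → -20 dB/decade.

-20 dB/decade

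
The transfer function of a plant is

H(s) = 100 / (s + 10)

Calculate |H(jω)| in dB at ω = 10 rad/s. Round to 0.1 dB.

Substitute s = j10:
Numerator: 100 = 100 + j0
Denominator: (j10) + 10 = 10 + j10
|N| = √(100² + 0²) ≈ 100, ∠N ≈ 0.00°
|D| = √(10² + 10²) ≈ 14.142, ∠D ≈ 45.00°
|H| = 100 / 14.142 ≈ 7.0711
Gain = 20 log₁₀(7.0711) ≈ 16.99 dB

17.0 dB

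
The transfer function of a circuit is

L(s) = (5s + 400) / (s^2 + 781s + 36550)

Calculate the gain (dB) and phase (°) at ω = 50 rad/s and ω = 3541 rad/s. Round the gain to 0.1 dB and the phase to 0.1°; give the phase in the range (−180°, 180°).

ω = 50: -40.8 dB, -16.9°; ω = 3541: -57.2 dB, -78.8°

Substitute s = j50:
Numerator: 5(j50) + 400 = 400 + j250
Denominator: (j50)^2 + 781(j50) + 36550 = 34050 + j39050
|N| = √(400² + 250²) ≈ 471.7, ∠N ≈ 32.01°
|D| = √(34050² + 39050²) ≈ 51810, ∠D ≈ 48.91°
|L| = 471.7 / 51810 ≈ 0.0091044
Gain = 20 log₁₀(0.0091044) ≈ -40.81 dB
∠L = 32.01° − 48.91° = -16.90°

Substitute s = j3541:
Numerator: 5(j3541) + 400 = 400 + j17705
Denominator: (j3541)^2 + 781(j3541) + 36550 = -12502131 + j2765521
|N| = √(400² + 17705²) ≈ 17710, ∠N ≈ 88.71°
|D| = √(12502131² + 2765521²) ≈ 1.2804e+07, ∠D ≈ 167.53°
|L| = 17710 / 1.2804e+07 ≈ 0.0013832
Gain = 20 log₁₀(0.0013832) ≈ -57.18 dB
∠L = 88.71° − 167.53° = -78.82°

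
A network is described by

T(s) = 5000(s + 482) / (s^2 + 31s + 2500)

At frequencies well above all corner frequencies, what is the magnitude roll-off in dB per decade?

Each pole contributes −20 dB/decade at high frequency; each zero contributes +20 dB/decade.
Net: 1 zero(s) − 2 pole(s) → -20 dB/decade.

-20 dB/decade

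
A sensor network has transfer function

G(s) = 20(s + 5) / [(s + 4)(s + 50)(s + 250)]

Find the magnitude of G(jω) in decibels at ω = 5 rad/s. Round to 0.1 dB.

At s = jω = j5:
zero (s+5): 5 + j5 → |·| = √(5²+5²) = √50 ≈ 7.0711, ∠ = arctan(5/5) ≈ 45.00°
pole (s+4): 4 + j5 → |·| = √(4²+5²) = √41 ≈ 6.4031, ∠ = arctan(5/4) ≈ 51.34°
pole (s+50): 50 + j5 → |·| = √(50²+5²) = √2525 ≈ 50.249, ∠ = arctan(5/50) ≈ 5.71°
pole (s+250): 250 + j5 → |·| = √(250²+5²) = √62525 ≈ 250.05, ∠ = arctan(5/250) ≈ 1.15°
|G| = 20 · 7.0711 / 80453 ≈ 0.0017578
Gain = 20 log₁₀(0.0017578) ≈ -55.10 dB

-55.1 dB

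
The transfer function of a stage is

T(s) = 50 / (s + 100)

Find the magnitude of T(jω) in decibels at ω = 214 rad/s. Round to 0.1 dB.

At s = jω = j214:
pole (s+100): 100 + j214 → |·| = √(100²+214²) = √55796 ≈ 236.21, ∠ = arctan(214/100) ≈ 64.95°
|T| = 50 / 236.21 ≈ 0.21168
Gain = 20 log₁₀(0.21168) ≈ -13.49 dB

-13.5 dB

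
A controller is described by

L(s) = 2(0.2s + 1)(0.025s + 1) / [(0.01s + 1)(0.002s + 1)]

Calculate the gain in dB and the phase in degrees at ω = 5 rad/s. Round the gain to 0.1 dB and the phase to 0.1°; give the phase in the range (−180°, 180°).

9.1 dB, 48.7°

At ω = 5 rad/s:
zero (1 + j5·0.2) = 1 + j1 → |·| ≈ 1.4142, ∠ ≈ 45.00°
zero (1 + j5·0.025) = 1 + j0.125 → |·| ≈ 1.0078, ∠ ≈ 7.13°
pole (1 + j5·0.01) = 1 + j0.05 → |·| ≈ 1.0012, ∠ ≈ 2.86°
pole (1 + j5·0.002) = 1 + j0.01 → |·| ≈ 1, ∠ ≈ 0.57°
|L| = 2 · 1.4142 · 1.0078 / (1.0012 · 1) ≈ 2.847
Gain = 20 log₁₀(2.847) ≈ 9.09 dB
∠L = (45.00° + 7.13°) − (2.86° + 0.57°) = 48.70°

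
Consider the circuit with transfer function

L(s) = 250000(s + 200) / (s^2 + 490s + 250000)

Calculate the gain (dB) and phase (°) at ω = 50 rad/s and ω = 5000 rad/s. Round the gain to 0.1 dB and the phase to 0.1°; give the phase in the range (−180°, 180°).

ω = 50: 46.3 dB, 8.4°; ω = 5000: 34.0 dB, -86.6°

At s = jω = j50:
zero (s+200): 200 + j50 → |·| = √(200²+50²) = √42500 ≈ 206.16, ∠ = arctan(50/200) ≈ 14.04°
quadratic: (j50)² + 490·j50 + 250000 = 247500 + j24500 → |·| ≈ 2.4871e+05, ∠ ≈ 5.65°
|L| = 250000 · 206.16 / 2.4871e+05 ≈ 207.23
Gain = 20 log₁₀(207.23) ≈ 46.33 dB
∠L = 14.04° − 5.65° = 8.39°

At s = jω = j5000:
zero (s+200): 200 + j5000 → |·| = √(200²+5000²) = √25040000 ≈ 5004, ∠ = arctan(5000/200) ≈ 87.71°
quadratic: (j5000)² + 490·j5000 + 250000 = -24750000 + j2450000 → |·| ≈ 2.4871e+07, ∠ ≈ 174.35°
|L| = 250000 · 5004 / 2.4871e+07 ≈ 50.3
Gain = 20 log₁₀(50.3) ≈ 34.03 dB
∠L = 87.71° − 174.35° = -86.64°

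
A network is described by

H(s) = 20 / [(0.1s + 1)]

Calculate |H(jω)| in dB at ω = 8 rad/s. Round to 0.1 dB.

At ω = 8 rad/s:
pole (1 + j8·0.1) = 1 + j0.8 → |·| ≈ 1.2806, ∠ ≈ 38.66°
|H| = 20 · 1 / (1.2806) ≈ 15.618
Gain = 20 log₁₀(15.618) ≈ 23.87 dB

23.9 dB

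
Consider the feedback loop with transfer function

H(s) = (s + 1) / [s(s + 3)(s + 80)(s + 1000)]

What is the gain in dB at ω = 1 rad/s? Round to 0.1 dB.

-105.1 dB

At s = jω = j1:
zero (s+1): 1 + j1 → |·| = √(1²+1²) = √2 ≈ 1.4142, ∠ = arctan(1/1) ≈ 45.00°
pole (s+3): 3 + j1 → |·| = √(3²+1²) = √10 ≈ 3.1623, ∠ = arctan(1/3) ≈ 18.43°
pole (s+80): 80 + j1 → |·| = √(80²+1²) = √6401 ≈ 80.006, ∠ = arctan(1/80) ≈ 0.72°
pole (s+1000): 1000 + j1 → |·| = √(1000²+1²) = √1000001 ≈ 1000, ∠ = arctan(1/1000) ≈ 0.06°
pole at origin: |s| = 1, ∠ = 90.00° (in denominator)
|H| = 1 · 1.4142 / 2.53e+05 ≈ 5.5897e-06
Gain = 20 log₁₀(5.5897e-06) ≈ -105.05 dB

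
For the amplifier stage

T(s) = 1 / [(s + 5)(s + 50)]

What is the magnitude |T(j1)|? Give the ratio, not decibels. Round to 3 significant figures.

At s = jω = j1:
pole (s+5): 5 + j1 → |·| = √(5²+1²) = √26 ≈ 5.099, ∠ = arctan(1/5) ≈ 11.31°
pole (s+50): 50 + j1 → |·| = √(50²+1²) = √2501 ≈ 50.01, ∠ = arctan(1/50) ≈ 1.15°
|T| = 1 / 255 ≈ 0.0039216

0.00392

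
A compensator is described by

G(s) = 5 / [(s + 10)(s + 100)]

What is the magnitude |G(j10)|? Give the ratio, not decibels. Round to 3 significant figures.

0.00352

At s = jω = j10:
pole (s+10): 10 + j10 → |·| = √(10²+10²) = √200 ≈ 14.142, ∠ = arctan(10/10) ≈ 45.00°
pole (s+100): 100 + j10 → |·| = √(100²+10²) = √10100 ≈ 100.5, ∠ = arctan(10/100) ≈ 5.71°
|G| = 5 / 1421.3 ≈ 0.0035179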